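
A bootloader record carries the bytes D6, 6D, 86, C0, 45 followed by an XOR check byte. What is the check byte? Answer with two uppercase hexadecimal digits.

XOR the bytes together:
  start with 0xD6
  0xD6 ⊕ 0x6D = 0xBB
  0xBB ⊕ 0x86 = 0x3D
  0x3D ⊕ 0xC0 = 0xFD
  0xFD ⊕ 0x45 = 0xB8

B8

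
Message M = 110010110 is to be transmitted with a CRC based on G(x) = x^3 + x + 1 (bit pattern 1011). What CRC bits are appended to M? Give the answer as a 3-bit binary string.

101

Append 3 zeros: 110010110000. Divide by 1011 (XOR where the leading bit is 1):
  pos 0: 1100 XOR 1011 = 0111
  pos 1: 1111 XOR 1011 = 0100
  pos 2: 1000 XOR 1011 = 0011
  pos 4: 1111 XOR 1011 = 0100
  pos 5: 1000 XOR 1011 = 0011
  pos 7: 1100 XOR 1011 = 0111
  pos 8: 1110 XOR 1011 = 0101
Remainder (last 3 bits) = 101. This is the CRC / FCS.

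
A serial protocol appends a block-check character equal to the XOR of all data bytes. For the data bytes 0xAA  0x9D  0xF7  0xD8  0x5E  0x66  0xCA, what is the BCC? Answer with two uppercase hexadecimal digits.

EA

XOR the bytes together:
  start with 0xAA
  0xAA ⊕ 0x9D = 0x37
  0x37 ⊕ 0xF7 = 0xC0
  0xC0 ⊕ 0xD8 = 0x18
  0x18 ⊕ 0x5E = 0x46
  0x46 ⊕ 0x66 = 0x20
  0x20 ⊕ 0xCA = 0xEA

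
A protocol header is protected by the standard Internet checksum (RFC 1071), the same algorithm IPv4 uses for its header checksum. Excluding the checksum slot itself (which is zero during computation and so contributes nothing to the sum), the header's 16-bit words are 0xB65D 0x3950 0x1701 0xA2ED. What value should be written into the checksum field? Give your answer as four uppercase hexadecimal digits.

One's-complement addition (fold any carry out of bit 15 back into bit 0):
  0xB65D + 0x3950 = 0x0EFAD
  0xEFAD + 0x1701 = 0x106AE → wrap carry → 0x06AF
  0x06AF + 0xA2ED = 0x0A99C
One's-complement sum = 0xA99C.
Checksum = ~0xA99C & 0xFFFF = 0x5663.

5663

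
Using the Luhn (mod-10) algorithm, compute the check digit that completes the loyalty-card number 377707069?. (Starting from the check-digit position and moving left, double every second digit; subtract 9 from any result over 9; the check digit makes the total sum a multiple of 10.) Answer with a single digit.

Partial digits right→left: 9 6 0 7 0 7 7 7 3
Double every second digit counting from the check-digit position (so the 1st, 3rd, 5th, ... of the partial from the right).
  doubled (with −9 where >9): 9 0 0 5 6 → sum 20
  kept as-is: 6 7 7 7 → sum 27
Total = 20 + 27 = 47.
Check digit = (10 − (47 mod 10)) mod 10 = 3.

3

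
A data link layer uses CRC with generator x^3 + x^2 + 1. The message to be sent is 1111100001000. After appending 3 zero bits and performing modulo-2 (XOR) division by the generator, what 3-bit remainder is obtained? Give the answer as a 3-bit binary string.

Append 3 zeros: 1111100001000000. Divide by 1101 (XOR where the leading bit is 1):
  pos 0: 1111 XOR 1101 = 0010
  pos 2: 1010 XOR 1101 = 0111
  pos 3: 1110 XOR 1101 = 0011
  pos 5: 1100 XOR 1101 = 0001
  pos 8: 1100 XOR 1101 = 0001
  pos 11: 1000 XOR 1101 = 0101
  pos 12: 1010 XOR 1101 = 0111
Remainder (last 3 bits) = 111. This is the CRC / FCS.

111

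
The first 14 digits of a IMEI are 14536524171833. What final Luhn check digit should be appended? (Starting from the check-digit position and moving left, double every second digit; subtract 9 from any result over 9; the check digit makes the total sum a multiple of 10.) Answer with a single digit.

0

Partial digits right→left: 3 3 8 1 7 1 4 2 5 6 3 5 4 1
Double every second digit counting from the check-digit position (so the 1st, 3rd, 5th, ... of the partial from the right).
  doubled (with −9 where >9): 6 7 5 8 1 6 8 → sum 41
  kept as-is: 3 1 1 2 6 5 1 → sum 19
Total = 41 + 19 = 60.
Check digit = (10 − (60 mod 10)) mod 10 = 0.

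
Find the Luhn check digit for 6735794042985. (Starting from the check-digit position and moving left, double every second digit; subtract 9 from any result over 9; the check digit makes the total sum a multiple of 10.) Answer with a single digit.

Partial digits right→left: 5 8 9 2 4 0 4 9 7 5 3 7 6
Double every second digit counting from the check-digit position (so the 1st, 3rd, 5th, ... of the partial from the right).
  doubled (with −9 where >9): 1 9 8 8 5 6 3 → sum 40
  kept as-is: 8 2 0 9 5 7 → sum 31
Total = 40 + 31 = 71.
Check digit = (10 − (71 mod 10)) mod 10 = 9.

9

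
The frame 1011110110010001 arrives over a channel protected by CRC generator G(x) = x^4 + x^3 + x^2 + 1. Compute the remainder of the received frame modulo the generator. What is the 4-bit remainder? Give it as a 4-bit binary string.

Modulo-2 division of 1011110110010001 by 11101:
  pos 0: 10111 XOR 11101 = 01010
  pos 1: 10101 XOR 11101 = 01000
  pos 2: 10000 XOR 11101 = 01101
  pos 3: 11011 XOR 11101 = 00110
  pos 5: 11010 XOR 11101 = 00111
  pos 7: 11101 XOR 11101 = 00000
Remainder = 0001 (nonzero — an error is detected).

0001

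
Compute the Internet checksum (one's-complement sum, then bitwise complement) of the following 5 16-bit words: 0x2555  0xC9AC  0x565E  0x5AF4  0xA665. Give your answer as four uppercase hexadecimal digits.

B945

One's-complement addition (fold any carry out of bit 15 back into bit 0):
  0x2555 + 0xC9AC = 0x0EF01
  0xEF01 + 0x565E = 0x1455F → wrap carry → 0x4560
  0x4560 + 0x5AF4 = 0x0A054
  0xA054 + 0xA665 = 0x146B9 → wrap carry → 0x46BA
One's-complement sum = 0x46BA.
Checksum = ~0x46BA & 0xFFFF = 0xB945.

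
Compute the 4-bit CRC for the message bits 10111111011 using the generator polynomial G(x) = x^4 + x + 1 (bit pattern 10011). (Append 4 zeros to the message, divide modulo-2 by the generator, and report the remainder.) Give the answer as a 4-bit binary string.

1110

Append 4 zeros: 101111110110000. Divide by 10011 (XOR where the leading bit is 1):
  pos 0: 10111 XOR 10011 = 00100
  pos 2: 10011 XOR 10011 = 00000
  pos 7: 10110 XOR 10011 = 00101
  pos 9: 10100 XOR 10011 = 00111
Remainder (last 4 bits) = 1110. This is the CRC / FCS.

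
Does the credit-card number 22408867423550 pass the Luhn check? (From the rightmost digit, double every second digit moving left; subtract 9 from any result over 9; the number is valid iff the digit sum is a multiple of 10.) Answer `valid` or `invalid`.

From the right, keep odd positions and double even positions (subtract 9 from any doubled value over 9):
  doubled (positions 2,4,...): 1 6 8 3 7 8 4 → sum 37
  kept (positions 1,3,...): 0 5 2 7 8 0 2 → sum 24
Total = 61.
61 mod 10 = 1, so the number is invalid.

invalid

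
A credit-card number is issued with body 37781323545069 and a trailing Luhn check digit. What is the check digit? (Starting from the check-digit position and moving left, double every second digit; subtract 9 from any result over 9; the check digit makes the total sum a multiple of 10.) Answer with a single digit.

Partial digits right→left: 9 6 0 5 4 5 3 2 3 1 8 7 7 3
Double every second digit counting from the check-digit position (so the 1st, 3rd, 5th, ... of the partial from the right).
  doubled (with −9 where >9): 9 0 8 6 6 7 5 → sum 41
  kept as-is: 6 5 5 2 1 7 3 → sum 29
Total = 41 + 29 = 70.
Check digit = (10 − (70 mod 10)) mod 10 = 0.

0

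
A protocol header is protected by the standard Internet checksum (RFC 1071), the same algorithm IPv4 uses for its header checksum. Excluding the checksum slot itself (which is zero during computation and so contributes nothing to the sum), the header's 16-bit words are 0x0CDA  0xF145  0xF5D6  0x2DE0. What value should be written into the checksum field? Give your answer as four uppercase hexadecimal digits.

DE28

One's-complement addition (fold any carry out of bit 15 back into bit 0):
  0x0CDA + 0xF145 = 0x0FE1F
  0xFE1F + 0xF5D6 = 0x1F3F5 → wrap carry → 0xF3F6
  0xF3F6 + 0x2DE0 = 0x121D6 → wrap carry → 0x21D7
One's-complement sum = 0x21D7.
Checksum = ~0x21D7 & 0xFFFF = 0xDE28.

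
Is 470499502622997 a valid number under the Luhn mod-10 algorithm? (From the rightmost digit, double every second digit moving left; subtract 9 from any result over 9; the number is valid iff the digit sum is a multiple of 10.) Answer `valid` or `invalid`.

From the right, keep odd positions and double even positions (subtract 9 from any doubled value over 9):
  doubled (positions 2,4,...): 9 4 3 0 9 8 5 → sum 38
  kept (positions 1,3,...): 7 9 2 2 5 9 0 4 → sum 38
Total = 76.
76 mod 10 = 6, so the number is invalid.

invalid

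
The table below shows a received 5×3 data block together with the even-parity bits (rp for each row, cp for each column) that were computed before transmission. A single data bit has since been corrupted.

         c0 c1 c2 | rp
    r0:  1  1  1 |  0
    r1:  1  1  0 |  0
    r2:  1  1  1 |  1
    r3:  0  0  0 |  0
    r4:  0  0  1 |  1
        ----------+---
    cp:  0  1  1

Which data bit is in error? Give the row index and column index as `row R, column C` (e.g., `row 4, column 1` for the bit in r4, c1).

row 0, column 0

Recompute each row's even parity and compare to rp:
  r0: data parity 1, sent rp 0 → mismatch
  r1: data parity 0, sent rp 0 → ok
  r2: data parity 1, sent rp 1 → ok
  r3: data parity 0, sent rp 0 → ok
  r4: data parity 1, sent rp 1 → ok
Recompute each column's even parity and compare to cp:
  c0: data parity 1, sent cp 0 → mismatch
  c1: data parity 1, sent cp 1 → ok
  c2: data parity 1, sent cp 1 → ok
Exactly one row (r0) and one column (c0) fail → the flipped bit is at their intersection.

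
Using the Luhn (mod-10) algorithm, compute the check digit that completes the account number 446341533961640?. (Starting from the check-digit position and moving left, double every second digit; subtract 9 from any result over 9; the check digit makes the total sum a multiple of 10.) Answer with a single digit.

3

Partial digits right→left: 0 4 6 1 6 9 3 3 5 1 4 3 6 4 4
Double every second digit counting from the check-digit position (so the 1st, 3rd, 5th, ... of the partial from the right).
  doubled (with −9 where >9): 0 3 3 6 1 8 3 8 → sum 32
  kept as-is: 4 1 9 3 1 3 4 → sum 25
Total = 32 + 25 = 57.
Check digit = (10 − (57 mod 10)) mod 10 = 3.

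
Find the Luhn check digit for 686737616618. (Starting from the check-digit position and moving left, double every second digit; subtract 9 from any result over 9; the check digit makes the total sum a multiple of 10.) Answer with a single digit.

3

Partial digits right→left: 8 1 6 6 1 6 7 3 7 6 8 6
Double every second digit counting from the check-digit position (so the 1st, 3rd, 5th, ... of the partial from the right).
  doubled (with −9 where >9): 7 3 2 5 5 7 → sum 29
  kept as-is: 1 6 6 3 6 6 → sum 28
Total = 29 + 28 = 57.
Check digit = (10 − (57 mod 10)) mod 10 = 3.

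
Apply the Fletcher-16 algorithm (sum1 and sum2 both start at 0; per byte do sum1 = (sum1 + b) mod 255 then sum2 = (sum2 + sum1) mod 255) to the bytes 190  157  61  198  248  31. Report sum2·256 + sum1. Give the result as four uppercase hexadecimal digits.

Running sums (mod 255):
  after byte 0 (190): sum1=190, sum2=190
  after byte 1 (157): sum1=92, sum2=27
  after byte 2 (61): sum1=153, sum2=180
  after byte 3 (198): sum1=96, sum2=21
  after byte 4 (248): sum1=89, sum2=110
  after byte 5 (31): sum1=120, sum2=230
Checksum = sum2·256 + sum1 = 230·256 + 120 = 59000 = 0xE678.

E678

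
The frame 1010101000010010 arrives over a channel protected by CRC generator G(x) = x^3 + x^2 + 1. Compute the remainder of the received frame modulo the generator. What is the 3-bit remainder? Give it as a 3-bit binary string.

010

Modulo-2 division of 1010101000010010 by 1101:
  pos 0: 1010 XOR 1101 = 0111
  pos 1: 1111 XOR 1101 = 0010
  pos 3: 1001 XOR 1101 = 0100
  pos 4: 1000 XOR 1101 = 0101
  pos 5: 1010 XOR 1101 = 0111
  pos 6: 1110 XOR 1101 = 0011
  pos 8: 1101 XOR 1101 = 0000
Remainder = 010 (nonzero — an error is detected).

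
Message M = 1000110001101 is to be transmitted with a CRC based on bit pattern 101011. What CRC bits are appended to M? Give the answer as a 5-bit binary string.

Append 5 zeros: 100011000110100000. Divide by 101011 (XOR where the leading bit is 1):
  pos 0: 100011 XOR 101011 = 001000
  pos 2: 100000 XOR 101011 = 001011
  pos 4: 101101 XOR 101011 = 000110
  pos 7: 110101 XOR 101011 = 011110
  pos 8: 111100 XOR 101011 = 010111
  pos 9: 101110 XOR 101011 = 000101
  pos 12: 101000 XOR 101011 = 000011
Remainder (last 5 bits) = 00011. This is the CRC / FCS.

00011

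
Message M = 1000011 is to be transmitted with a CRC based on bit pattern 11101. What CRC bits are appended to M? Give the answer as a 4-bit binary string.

0010

Append 4 zeros: 10000110000. Divide by 11101 (XOR where the leading bit is 1):
  pos 0: 10000 XOR 11101 = 01101
  pos 1: 11011 XOR 11101 = 00110
  pos 3: 11010 XOR 11101 = 00111
  pos 5: 11100 XOR 11101 = 00001
Remainder (last 4 bits) = 0010. This is the CRC / FCS.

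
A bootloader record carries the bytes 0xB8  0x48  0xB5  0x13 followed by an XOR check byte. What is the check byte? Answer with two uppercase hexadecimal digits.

XOR the bytes together:
  start with 0xB8
  0xB8 ⊕ 0x48 = 0xF0
  0xF0 ⊕ 0xB5 = 0x45
  0x45 ⊕ 0x13 = 0x56

56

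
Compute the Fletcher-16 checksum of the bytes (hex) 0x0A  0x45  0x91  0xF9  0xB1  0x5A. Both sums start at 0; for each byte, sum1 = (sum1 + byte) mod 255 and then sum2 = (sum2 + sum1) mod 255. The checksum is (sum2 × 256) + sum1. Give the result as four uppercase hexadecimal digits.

Running sums (mod 255):
  after byte 0 (0x0A): sum1=10, sum2=10
  after byte 1 (0x45): sum1=79, sum2=89
  after byte 2 (0x91): sum1=224, sum2=58
  after byte 3 (0xF9): sum1=218, sum2=21
  after byte 4 (0xB1): sum1=140, sum2=161
  after byte 5 (0x5A): sum1=230, sum2=136
Checksum = sum2·256 + sum1 = 136·256 + 230 = 35046 = 0x88E6.

88E6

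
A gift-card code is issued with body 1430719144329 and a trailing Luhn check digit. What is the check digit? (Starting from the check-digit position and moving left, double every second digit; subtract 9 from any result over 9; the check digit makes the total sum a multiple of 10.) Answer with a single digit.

Partial digits right→left: 9 2 3 4 4 1 9 1 7 0 3 4 1
Double every second digit counting from the check-digit position (so the 1st, 3rd, 5th, ... of the partial from the right).
  doubled (with −9 where >9): 9 6 8 9 5 6 2 → sum 45
  kept as-is: 2 4 1 1 0 4 → sum 12
Total = 45 + 12 = 57.
Check digit = (10 − (57 mod 10)) mod 10 = 3.

3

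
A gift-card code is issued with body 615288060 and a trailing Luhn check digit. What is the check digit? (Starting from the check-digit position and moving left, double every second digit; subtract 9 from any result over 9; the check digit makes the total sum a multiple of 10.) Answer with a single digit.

Partial digits right→left: 0 6 0 8 8 2 5 1 6
Double every second digit counting from the check-digit position (so the 1st, 3rd, 5th, ... of the partial from the right).
  doubled (with −9 where >9): 0 0 7 1 3 → sum 11
  kept as-is: 6 8 2 1 → sum 17
Total = 11 + 17 = 28.
Check digit = (10 − (28 mod 10)) mod 10 = 2.

2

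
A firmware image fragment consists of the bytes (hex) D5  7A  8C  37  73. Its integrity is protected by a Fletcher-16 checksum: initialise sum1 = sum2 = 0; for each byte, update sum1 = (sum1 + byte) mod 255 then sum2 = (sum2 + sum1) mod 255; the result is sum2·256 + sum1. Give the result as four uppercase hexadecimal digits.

Running sums (mod 255):
  after byte 0 (D5): sum1=213, sum2=213
  after byte 1 (7A): sum1=80, sum2=38
  after byte 2 (8C): sum1=220, sum2=3
  after byte 3 (37): sum1=20, sum2=23
  after byte 4 (73): sum1=135, sum2=158
Checksum = sum2·256 + sum1 = 158·256 + 135 = 40583 = 0x9E87.

9E87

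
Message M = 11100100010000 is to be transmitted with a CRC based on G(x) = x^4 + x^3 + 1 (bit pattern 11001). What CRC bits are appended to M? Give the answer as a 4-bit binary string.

1010

Append 4 zeros: 111001000100000000. Divide by 11001 (XOR where the leading bit is 1):
  pos 0: 11100 XOR 11001 = 00101
  pos 2: 10110 XOR 11001 = 01111
  pos 3: 11110 XOR 11001 = 00111
  pos 5: 11101 XOR 11001 = 00100
  pos 7: 10000 XOR 11001 = 01001
  pos 8: 10010 XOR 11001 = 01011
  pos 9: 10110 XOR 11001 = 01111
  pos 10: 11110 XOR 11001 = 00111
  pos 12: 11100 XOR 11001 = 00101
Remainder (last 4 bits) = 1010. This is the CRC / FCS.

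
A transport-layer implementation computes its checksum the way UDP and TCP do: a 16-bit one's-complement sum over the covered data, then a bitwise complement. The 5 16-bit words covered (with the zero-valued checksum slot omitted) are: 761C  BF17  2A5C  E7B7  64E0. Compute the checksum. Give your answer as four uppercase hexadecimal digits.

53D7

One's-complement addition (fold any carry out of bit 15 back into bit 0):
  0x761C + 0xBF17 = 0x13533 → wrap carry → 0x3534
  0x3534 + 0x2A5C = 0x05F90
  0x5F90 + 0xE7B7 = 0x14747 → wrap carry → 0x4748
  0x4748 + 0x64E0 = 0x0AC28
One's-complement sum = 0xAC28.
Checksum = ~0xAC28 & 0xFFFF = 0x53D7.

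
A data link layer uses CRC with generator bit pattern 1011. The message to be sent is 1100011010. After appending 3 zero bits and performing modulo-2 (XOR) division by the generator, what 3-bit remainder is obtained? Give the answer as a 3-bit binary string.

011

Append 3 zeros: 1100011010000. Divide by 1011 (XOR where the leading bit is 1):
  pos 0: 1100 XOR 1011 = 0111
  pos 1: 1110 XOR 1011 = 0101
  pos 2: 1011 XOR 1011 = 0000
  pos 6: 1010 XOR 1011 = 0001
  pos 9: 1000 XOR 1011 = 0011
Remainder (last 3 bits) = 011. This is the CRC / FCS.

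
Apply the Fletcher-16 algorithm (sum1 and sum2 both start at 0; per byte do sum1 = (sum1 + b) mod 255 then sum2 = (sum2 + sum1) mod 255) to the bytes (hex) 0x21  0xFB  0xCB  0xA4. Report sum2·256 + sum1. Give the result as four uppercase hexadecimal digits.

B48D

Running sums (mod 255):
  after byte 0 (0x21): sum1=33, sum2=33
  after byte 1 (0xFB): sum1=29, sum2=62
  after byte 2 (0xCB): sum1=232, sum2=39
  after byte 3 (0xA4): sum1=141, sum2=180
Checksum = sum2·256 + sum1 = 180·256 + 141 = 46221 = 0xB48D.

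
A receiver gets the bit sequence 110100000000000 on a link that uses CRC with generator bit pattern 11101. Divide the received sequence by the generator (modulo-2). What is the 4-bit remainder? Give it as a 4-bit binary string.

Modulo-2 division of 110100000000000 by 11101:
  pos 0: 11010 XOR 11101 = 00111
  pos 2: 11100 XOR 11101 = 00001
  pos 6: 10000 XOR 11101 = 01101
  pos 7: 11010 XOR 11101 = 00111
  pos 9: 11100 XOR 11101 = 00001
Remainder = 0010 (nonzero — an error is detected).

0010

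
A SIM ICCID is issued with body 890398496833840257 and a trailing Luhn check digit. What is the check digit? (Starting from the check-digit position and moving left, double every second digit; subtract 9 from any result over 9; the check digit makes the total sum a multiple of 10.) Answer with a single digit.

6

Partial digits right→left: 7 5 2 0 4 8 3 3 8 6 9 4 8 9 3 0 9 8
Double every second digit counting from the check-digit position (so the 1st, 3rd, 5th, ... of the partial from the right).
  doubled (with −9 where >9): 5 4 8 6 7 9 7 6 9 → sum 61
  kept as-is: 5 0 8 3 6 4 9 0 8 → sum 43
Total = 61 + 43 = 104.
Check digit = (10 − (104 mod 10)) mod 10 = 6.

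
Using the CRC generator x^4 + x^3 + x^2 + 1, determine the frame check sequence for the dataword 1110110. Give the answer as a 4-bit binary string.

0111

Append 4 zeros: 11101100000. Divide by 11101 (XOR where the leading bit is 1):
  pos 0: 11101 XOR 11101 = 00000
  pos 5: 10000 XOR 11101 = 01101
  pos 6: 11010 XOR 11101 = 00111
Remainder (last 4 bits) = 0111. This is the CRC / FCS.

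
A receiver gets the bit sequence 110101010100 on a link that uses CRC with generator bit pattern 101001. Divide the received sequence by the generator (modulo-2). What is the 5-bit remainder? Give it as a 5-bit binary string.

Modulo-2 division of 110101010100 by 101001:
  pos 0: 110101 XOR 101001 = 011100
  pos 1: 111000 XOR 101001 = 010001
  pos 2: 100011 XOR 101001 = 001010
  pos 4: 101001 XOR 101001 = 000000
Remainder = 00000 (zero — the frame passes the CRC check).

00000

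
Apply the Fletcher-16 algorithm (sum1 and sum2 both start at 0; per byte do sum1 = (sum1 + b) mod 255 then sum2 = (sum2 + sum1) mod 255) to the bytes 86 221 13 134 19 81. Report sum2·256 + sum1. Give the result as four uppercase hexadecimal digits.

Running sums (mod 255):
  after byte 0 (86): sum1=86, sum2=86
  after byte 1 (221): sum1=52, sum2=138
  after byte 2 (13): sum1=65, sum2=203
  after byte 3 (134): sum1=199, sum2=147
  after byte 4 (19): sum1=218, sum2=110
  after byte 5 (81): sum1=44, sum2=154
Checksum = sum2·256 + sum1 = 154·256 + 44 = 39468 = 0x9A2C.

9A2C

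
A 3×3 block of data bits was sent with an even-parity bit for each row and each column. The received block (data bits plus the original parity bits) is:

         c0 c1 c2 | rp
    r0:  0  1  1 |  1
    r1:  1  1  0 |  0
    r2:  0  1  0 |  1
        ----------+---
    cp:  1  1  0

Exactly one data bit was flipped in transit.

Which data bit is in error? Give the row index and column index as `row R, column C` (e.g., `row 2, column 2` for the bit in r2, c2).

Recompute each row's even parity and compare to rp:
  r0: data parity 0, sent rp 1 → mismatch
  r1: data parity 0, sent rp 0 → ok
  r2: data parity 1, sent rp 1 → ok
Recompute each column's even parity and compare to cp:
  c0: data parity 1, sent cp 1 → ok
  c1: data parity 1, sent cp 1 → ok
  c2: data parity 1, sent cp 0 → mismatch
Exactly one row (r0) and one column (c2) fail → the flipped bit is at their intersection.

row 0, column 2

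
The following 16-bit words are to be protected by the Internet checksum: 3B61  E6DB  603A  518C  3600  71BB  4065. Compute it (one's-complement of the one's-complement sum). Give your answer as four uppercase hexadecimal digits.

One's-complement addition (fold any carry out of bit 15 back into bit 0):
  0x3B61 + 0xE6DB = 0x1223C → wrap carry → 0x223D
  0x223D + 0x603A = 0x08277
  0x8277 + 0x518C = 0x0D403
  0xD403 + 0x3600 = 0x10A03 → wrap carry → 0x0A04
  0x0A04 + 0x71BB = 0x07BBF
  0x7BBF + 0x4065 = 0x0BC24
One's-complement sum = 0xBC24.
Checksum = ~0xBC24 & 0xFFFF = 0x43DB.

43DB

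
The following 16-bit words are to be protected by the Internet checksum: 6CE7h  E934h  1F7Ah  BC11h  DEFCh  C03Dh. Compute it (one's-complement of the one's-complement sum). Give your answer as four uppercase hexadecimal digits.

One's-complement addition (fold any carry out of bit 15 back into bit 0):
  0x6CE7 + 0xE934 = 0x1561B → wrap carry → 0x561C
  0x561C + 0x1F7A = 0x07596
  0x7596 + 0xBC11 = 0x131A7 → wrap carry → 0x31A8
  0x31A8 + 0xDEFC = 0x110A4 → wrap carry → 0x10A5
  0x10A5 + 0xC03D = 0x0D0E2
One's-complement sum = 0xD0E2.
Checksum = ~0xD0E2 & 0xFFFF = 0x2F1D.

2F1D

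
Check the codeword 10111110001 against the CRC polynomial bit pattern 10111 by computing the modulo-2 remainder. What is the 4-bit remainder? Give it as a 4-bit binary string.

Modulo-2 division of 10111110001 by 10111:
  pos 0: 10111 XOR 10111 = 00000
  pos 5: 11000 XOR 10111 = 01111
  pos 6: 11111 XOR 10111 = 01000
Remainder = 1000 (nonzero — an error is detected).

1000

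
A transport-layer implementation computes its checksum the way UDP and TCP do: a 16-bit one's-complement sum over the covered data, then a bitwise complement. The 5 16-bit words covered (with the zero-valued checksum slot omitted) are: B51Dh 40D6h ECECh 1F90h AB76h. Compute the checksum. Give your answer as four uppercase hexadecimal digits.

One's-complement addition (fold any carry out of bit 15 back into bit 0):
  0xB51D + 0x40D6 = 0x0F5F3
  0xF5F3 + 0xECEC = 0x1E2DF → wrap carry → 0xE2E0
  0xE2E0 + 0x1F90 = 0x10270 → wrap carry → 0x0271
  0x0271 + 0xAB76 = 0x0ADE7
One's-complement sum = 0xADE7.
Checksum = ~0xADE7 & 0xFFFF = 0x5218.

5218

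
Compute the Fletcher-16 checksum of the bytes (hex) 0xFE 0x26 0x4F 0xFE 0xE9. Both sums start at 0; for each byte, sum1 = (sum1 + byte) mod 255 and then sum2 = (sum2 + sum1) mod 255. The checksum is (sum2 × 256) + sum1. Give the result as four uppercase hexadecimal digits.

Running sums (mod 255):
  after byte 0 (0xFE): sum1=254, sum2=254
  after byte 1 (0x26): sum1=37, sum2=36
  after byte 2 (0x4F): sum1=116, sum2=152
  after byte 3 (0xFE): sum1=115, sum2=12
  after byte 4 (0xE9): sum1=93, sum2=105
Checksum = sum2·256 + sum1 = 105·256 + 93 = 26973 = 0x695D.

695D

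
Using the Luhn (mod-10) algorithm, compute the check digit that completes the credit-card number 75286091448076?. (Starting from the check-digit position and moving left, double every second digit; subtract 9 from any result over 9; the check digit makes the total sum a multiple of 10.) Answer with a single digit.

6

Partial digits right→left: 6 7 0 8 4 4 1 9 0 6 8 2 5 7
Double every second digit counting from the check-digit position (so the 1st, 3rd, 5th, ... of the partial from the right).
  doubled (with −9 where >9): 3 0 8 2 0 7 1 → sum 21
  kept as-is: 7 8 4 9 6 2 7 → sum 43
Total = 21 + 43 = 64.
Check digit = (10 − (64 mod 10)) mod 10 = 6.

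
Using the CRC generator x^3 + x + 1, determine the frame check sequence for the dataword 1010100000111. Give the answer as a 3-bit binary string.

Append 3 zeros: 1010100000111000. Divide by 1011 (XOR where the leading bit is 1):
  pos 0: 1010 XOR 1011 = 0001
  pos 3: 1100 XOR 1011 = 0111
  pos 4: 1110 XOR 1011 = 0101
  pos 5: 1010 XOR 1011 = 0001
  pos 8: 1011 XOR 1011 = 0000
  pos 12: 1000 XOR 1011 = 0011
Remainder (last 3 bits) = 011. This is the CRC / FCS.

011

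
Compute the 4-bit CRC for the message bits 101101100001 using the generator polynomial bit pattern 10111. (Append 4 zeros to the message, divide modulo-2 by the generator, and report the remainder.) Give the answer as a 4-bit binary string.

1100

Append 4 zeros: 1011011000010000. Divide by 10111 (XOR where the leading bit is 1):
  pos 0: 10110 XOR 10111 = 00001
  pos 4: 11100 XOR 10111 = 01011
  pos 5: 10110 XOR 10111 = 00001
  pos 9: 10100 XOR 10111 = 00011
Remainder (last 4 bits) = 1100. This is the CRC / FCS.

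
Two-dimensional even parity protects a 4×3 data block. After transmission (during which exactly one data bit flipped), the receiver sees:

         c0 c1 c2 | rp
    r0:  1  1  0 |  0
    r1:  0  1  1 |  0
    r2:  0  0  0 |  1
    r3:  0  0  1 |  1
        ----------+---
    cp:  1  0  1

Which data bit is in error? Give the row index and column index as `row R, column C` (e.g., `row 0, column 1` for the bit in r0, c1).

Recompute each row's even parity and compare to rp:
  r0: data parity 0, sent rp 0 → ok
  r1: data parity 0, sent rp 0 → ok
  r2: data parity 0, sent rp 1 → mismatch
  r3: data parity 1, sent rp 1 → ok
Recompute each column's even parity and compare to cp:
  c0: data parity 1, sent cp 1 → ok
  c1: data parity 0, sent cp 0 → ok
  c2: data parity 0, sent cp 1 → mismatch
Exactly one row (r2) and one column (c2) fail → the flipped bit is at their intersection.

row 2, column 2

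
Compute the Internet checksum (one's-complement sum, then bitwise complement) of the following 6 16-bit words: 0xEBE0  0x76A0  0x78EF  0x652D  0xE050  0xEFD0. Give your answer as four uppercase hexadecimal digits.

One's-complement addition (fold any carry out of bit 15 back into bit 0):
  0xEBE0 + 0x76A0 = 0x16280 → wrap carry → 0x6281
  0x6281 + 0x78EF = 0x0DB70
  0xDB70 + 0x652D = 0x1409D → wrap carry → 0x409E
  0x409E + 0xE050 = 0x120EE → wrap carry → 0x20EF
  0x20EF + 0xEFD0 = 0x110BF → wrap carry → 0x10C0
One's-complement sum = 0x10C0.
Checksum = ~0x10C0 & 0xFFFF = 0xEF3F.

EF3F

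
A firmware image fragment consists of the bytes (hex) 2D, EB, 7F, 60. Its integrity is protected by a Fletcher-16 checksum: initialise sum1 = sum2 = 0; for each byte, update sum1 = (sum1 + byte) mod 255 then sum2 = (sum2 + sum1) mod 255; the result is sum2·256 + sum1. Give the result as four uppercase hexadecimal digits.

Running sums (mod 255):
  after byte 0 (2D): sum1=45, sum2=45
  after byte 1 (EB): sum1=25, sum2=70
  after byte 2 (7F): sum1=152, sum2=222
  after byte 3 (60): sum1=248, sum2=215
Checksum = sum2·256 + sum1 = 215·256 + 248 = 55288 = 0xD7F8.

D7F8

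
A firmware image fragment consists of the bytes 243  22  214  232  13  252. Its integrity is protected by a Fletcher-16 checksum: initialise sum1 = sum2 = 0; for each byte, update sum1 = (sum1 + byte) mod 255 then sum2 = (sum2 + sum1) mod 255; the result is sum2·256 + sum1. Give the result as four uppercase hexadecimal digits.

Running sums (mod 255):
  after byte 0 (243): sum1=243, sum2=243
  after byte 1 (22): sum1=10, sum2=253
  after byte 2 (214): sum1=224, sum2=222
  after byte 3 (232): sum1=201, sum2=168
  after byte 4 (13): sum1=214, sum2=127
  after byte 5 (252): sum1=211, sum2=83
Checksum = sum2·256 + sum1 = 83·256 + 211 = 21459 = 0x53D3.

53D3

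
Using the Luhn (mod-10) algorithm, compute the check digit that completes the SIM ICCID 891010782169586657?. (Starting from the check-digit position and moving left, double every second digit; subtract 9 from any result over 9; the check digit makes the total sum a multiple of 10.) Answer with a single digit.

Partial digits right→left: 7 5 6 6 8 5 9 6 1 2 8 7 0 1 0 1 9 8
Double every second digit counting from the check-digit position (so the 1st, 3rd, 5th, ... of the partial from the right).
  doubled (with −9 where >9): 5 3 7 9 2 7 0 0 9 → sum 42
  kept as-is: 5 6 5 6 2 7 1 1 8 → sum 41
Total = 42 + 41 = 83.
Check digit = (10 − (83 mod 10)) mod 10 = 7.

7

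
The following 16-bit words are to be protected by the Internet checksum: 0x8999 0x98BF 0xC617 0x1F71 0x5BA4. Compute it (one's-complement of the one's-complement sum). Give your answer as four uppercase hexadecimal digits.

One's-complement addition (fold any carry out of bit 15 back into bit 0):
  0x8999 + 0x98BF = 0x12258 → wrap carry → 0x2259
  0x2259 + 0xC617 = 0x0E870
  0xE870 + 0x1F71 = 0x107E1 → wrap carry → 0x07E2
  0x07E2 + 0x5BA4 = 0x06386
One's-complement sum = 0x6386.
Checksum = ~0x6386 & 0xFFFF = 0x9C79.

9C79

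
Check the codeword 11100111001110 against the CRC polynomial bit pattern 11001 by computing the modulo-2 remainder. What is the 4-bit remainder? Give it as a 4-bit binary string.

Modulo-2 division of 11100111001110 by 11001:
  pos 0: 11100 XOR 11001 = 00101
  pos 2: 10111 XOR 11001 = 01110
  pos 3: 11101 XOR 11001 = 00100
  pos 5: 10000 XOR 11001 = 01001
  pos 6: 10011 XOR 11001 = 01010
  pos 7: 10101 XOR 11001 = 01100
  pos 8: 11001 XOR 11001 = 00000
Remainder = 0000 (zero — the frame passes the CRC check).

0000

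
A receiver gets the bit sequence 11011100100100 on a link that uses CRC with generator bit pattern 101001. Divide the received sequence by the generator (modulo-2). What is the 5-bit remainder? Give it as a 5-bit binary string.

Modulo-2 division of 11011100100100 by 101001:
  pos 0: 110111 XOR 101001 = 011110
  pos 1: 111100 XOR 101001 = 010101
  pos 2: 101010 XOR 101001 = 000011
  pos 6: 111001 XOR 101001 = 010000
  pos 7: 100000 XOR 101001 = 001001
Remainder = 10010 (nonzero — an error is detected).

10010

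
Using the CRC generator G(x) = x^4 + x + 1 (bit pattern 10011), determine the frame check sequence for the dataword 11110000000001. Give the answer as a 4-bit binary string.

Append 4 zeros: 111100000000010000. Divide by 10011 (XOR where the leading bit is 1):
  pos 0: 11110 XOR 10011 = 01101
  pos 1: 11010 XOR 10011 = 01001
  pos 2: 10010 XOR 10011 = 00001
  pos 6: 10000 XOR 10011 = 00011
  pos 9: 11001 XOR 10011 = 01010
  pos 10: 10100 XOR 10011 = 00111
  pos 12: 11100 XOR 10011 = 01111
  pos 13: 11110 XOR 10011 = 01101
Remainder (last 4 bits) = 1101. This is the CRC / FCS.

1101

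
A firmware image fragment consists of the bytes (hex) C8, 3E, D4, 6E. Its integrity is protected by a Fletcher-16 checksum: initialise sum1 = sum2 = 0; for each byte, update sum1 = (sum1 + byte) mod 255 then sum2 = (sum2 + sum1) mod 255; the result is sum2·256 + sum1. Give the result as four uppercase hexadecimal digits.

Running sums (mod 255):
  after byte 0 (C8): sum1=200, sum2=200
  after byte 1 (3E): sum1=7, sum2=207
  after byte 2 (D4): sum1=219, sum2=171
  after byte 3 (6E): sum1=74, sum2=245
Checksum = sum2·256 + sum1 = 245·256 + 74 = 62794 = 0xF54A.

F54A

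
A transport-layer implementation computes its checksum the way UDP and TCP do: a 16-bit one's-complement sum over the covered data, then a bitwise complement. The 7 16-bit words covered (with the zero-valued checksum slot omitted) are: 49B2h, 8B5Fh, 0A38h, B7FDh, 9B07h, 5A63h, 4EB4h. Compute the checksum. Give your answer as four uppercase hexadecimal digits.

One's-complement addition (fold any carry out of bit 15 back into bit 0):
  0x49B2 + 0x8B5F = 0x0D511
  0xD511 + 0x0A38 = 0x0DF49
  0xDF49 + 0xB7FD = 0x19746 → wrap carry → 0x9747
  0x9747 + 0x9B07 = 0x1324E → wrap carry → 0x324F
  0x324F + 0x5A63 = 0x08CB2
  0x8CB2 + 0x4EB4 = 0x0DB66
One's-complement sum = 0xDB66.
Checksum = ~0xDB66 & 0xFFFF = 0x2499.

2499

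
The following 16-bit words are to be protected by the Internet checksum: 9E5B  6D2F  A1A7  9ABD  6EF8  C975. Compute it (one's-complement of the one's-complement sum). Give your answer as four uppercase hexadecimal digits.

One's-complement addition (fold any carry out of bit 15 back into bit 0):
  0x9E5B + 0x6D2F = 0x10B8A → wrap carry → 0x0B8B
  0x0B8B + 0xA1A7 = 0x0AD32
  0xAD32 + 0x9ABD = 0x147EF → wrap carry → 0x47F0
  0x47F0 + 0x6EF8 = 0x0B6E8
  0xB6E8 + 0xC975 = 0x1805D → wrap carry → 0x805E
One's-complement sum = 0x805E.
Checksum = ~0x805E & 0xFFFF = 0x7FA1.

7FA1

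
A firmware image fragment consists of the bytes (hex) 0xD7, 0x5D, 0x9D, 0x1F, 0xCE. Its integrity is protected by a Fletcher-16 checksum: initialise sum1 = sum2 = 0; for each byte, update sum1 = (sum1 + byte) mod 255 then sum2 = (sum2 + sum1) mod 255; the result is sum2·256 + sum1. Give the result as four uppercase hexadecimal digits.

92C0

Running sums (mod 255):
  after byte 0 (0xD7): sum1=215, sum2=215
  after byte 1 (0x5D): sum1=53, sum2=13
  after byte 2 (0x9D): sum1=210, sum2=223
  after byte 3 (0x1F): sum1=241, sum2=209
  after byte 4 (0xCE): sum1=192, sum2=146
Checksum = sum2·256 + sum1 = 146·256 + 192 = 37568 = 0x92C0.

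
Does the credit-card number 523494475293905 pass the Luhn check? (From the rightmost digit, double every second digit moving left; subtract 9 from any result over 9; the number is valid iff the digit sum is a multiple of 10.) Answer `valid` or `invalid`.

From the right, keep odd positions and double even positions (subtract 9 from any doubled value over 9):
  doubled (positions 2,4,...): 0 6 4 5 8 8 4 → sum 35
  kept (positions 1,3,...): 5 9 9 5 4 9 3 5 → sum 49
Total = 84.
84 mod 10 = 4, so the number is invalid.

invalid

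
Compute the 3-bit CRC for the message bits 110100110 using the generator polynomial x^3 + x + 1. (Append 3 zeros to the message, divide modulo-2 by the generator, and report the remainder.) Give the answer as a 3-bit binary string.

110

Append 3 zeros: 110100110000. Divide by 1011 (XOR where the leading bit is 1):
  pos 0: 1101 XOR 1011 = 0110
  pos 1: 1100 XOR 1011 = 0111
  pos 2: 1110 XOR 1011 = 0101
  pos 3: 1011 XOR 1011 = 0000
  pos 7: 1000 XOR 1011 = 0011
Remainder (last 3 bits) = 110. This is the CRC / FCS.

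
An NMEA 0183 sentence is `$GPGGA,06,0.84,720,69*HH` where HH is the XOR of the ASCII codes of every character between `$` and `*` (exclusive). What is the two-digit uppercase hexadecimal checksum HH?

XOR the ASCII codes of the payload characters:
  'G' = 0x47 → acc = 0x47
  'P' = 0x50 → acc = 0x17
  'G' = 0x47 → acc = 0x50
  'G' = 0x47 → acc = 0x17
  'A' = 0x41 → acc = 0x56
  ',' = 0x2C → acc = 0x7A
  '0' = 0x30 → acc = 0x4A
  '6' = 0x36 → acc = 0x7C
  ',' = 0x2C → acc = 0x50
  '0' = 0x30 → acc = 0x60
  '.' = 0x2E → acc = 0x4E
  '8' = 0x38 → acc = 0x76
  '4' = 0x34 → acc = 0x42
  ',' = 0x2C → acc = 0x6E
  '7' = 0x37 → acc = 0x59
  '2' = 0x32 → acc = 0x6B
  '0' = 0x30 → acc = 0x5B
  ',' = 0x2C → acc = 0x77
  '6' = 0x36 → acc = 0x41
  '9' = 0x39 → acc = 0x78
Checksum = 0x78.

78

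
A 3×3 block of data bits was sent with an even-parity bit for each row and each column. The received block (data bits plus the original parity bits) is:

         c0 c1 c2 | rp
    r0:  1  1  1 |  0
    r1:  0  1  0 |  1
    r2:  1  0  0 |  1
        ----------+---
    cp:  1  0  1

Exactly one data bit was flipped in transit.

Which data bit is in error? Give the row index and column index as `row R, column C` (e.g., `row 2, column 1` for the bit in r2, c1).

Recompute each row's even parity and compare to rp:
  r0: data parity 1, sent rp 0 → mismatch
  r1: data parity 1, sent rp 1 → ok
  r2: data parity 1, sent rp 1 → ok
Recompute each column's even parity and compare to cp:
  c0: data parity 0, sent cp 1 → mismatch
  c1: data parity 0, sent cp 0 → ok
  c2: data parity 1, sent cp 1 → ok
Exactly one row (r0) and one column (c0) fail → the flipped bit is at their intersection.

row 0, column 0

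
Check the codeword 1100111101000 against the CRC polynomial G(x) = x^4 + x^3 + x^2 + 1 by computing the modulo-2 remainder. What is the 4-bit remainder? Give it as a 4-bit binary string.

Modulo-2 division of 1100111101000 by 11101:
  pos 0: 11001 XOR 11101 = 00100
  pos 2: 10011 XOR 11101 = 01110
  pos 3: 11101 XOR 11101 = 00000
Remainder = 1000 (nonzero — an error is detected).

1000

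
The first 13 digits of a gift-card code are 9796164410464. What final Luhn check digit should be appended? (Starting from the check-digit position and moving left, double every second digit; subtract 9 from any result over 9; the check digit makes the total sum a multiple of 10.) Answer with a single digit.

Partial digits right→left: 4 6 4 0 1 4 4 6 1 6 9 7 9
Double every second digit counting from the check-digit position (so the 1st, 3rd, 5th, ... of the partial from the right).
  doubled (with −9 where >9): 8 8 2 8 2 9 9 → sum 46
  kept as-is: 6 0 4 6 6 7 → sum 29
Total = 46 + 29 = 75.
Check digit = (10 − (75 mod 10)) mod 10 = 5.

5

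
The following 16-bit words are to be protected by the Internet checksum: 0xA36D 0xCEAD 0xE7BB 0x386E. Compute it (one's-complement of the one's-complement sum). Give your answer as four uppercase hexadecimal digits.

6DBA

One's-complement addition (fold any carry out of bit 15 back into bit 0):
  0xA36D + 0xCEAD = 0x1721A → wrap carry → 0x721B
  0x721B + 0xE7BB = 0x159D6 → wrap carry → 0x59D7
  0x59D7 + 0x386E = 0x09245
One's-complement sum = 0x9245.
Checksum = ~0x9245 & 0xFFFF = 0x6DBA.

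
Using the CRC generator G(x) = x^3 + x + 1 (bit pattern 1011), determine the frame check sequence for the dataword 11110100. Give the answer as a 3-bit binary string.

Append 3 zeros: 11110100000. Divide by 1011 (XOR where the leading bit is 1):
  pos 0: 1111 XOR 1011 = 0100
  pos 1: 1000 XOR 1011 = 0011
  pos 3: 1110 XOR 1011 = 0101
  pos 4: 1010 XOR 1011 = 0001
  pos 7: 1000 XOR 1011 = 0011
Remainder (last 3 bits) = 011. This is the CRC / FCS.

011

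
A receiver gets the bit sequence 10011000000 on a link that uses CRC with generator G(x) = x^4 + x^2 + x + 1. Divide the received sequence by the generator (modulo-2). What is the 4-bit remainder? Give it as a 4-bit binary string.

0010

Modulo-2 division of 10011000000 by 10111:
  pos 0: 10011 XOR 10111 = 00100
  pos 2: 10000 XOR 10111 = 00111
  pos 4: 11100 XOR 10111 = 01011
  pos 5: 10110 XOR 10111 = 00001
Remainder = 0010 (nonzero — an error is detected).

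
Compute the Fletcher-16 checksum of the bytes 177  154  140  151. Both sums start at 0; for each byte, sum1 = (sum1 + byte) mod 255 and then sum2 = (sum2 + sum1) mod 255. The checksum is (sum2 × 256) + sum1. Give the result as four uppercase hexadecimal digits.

Running sums (mod 255):
  after byte 0 (177): sum1=177, sum2=177
  after byte 1 (154): sum1=76, sum2=253
  after byte 2 (140): sum1=216, sum2=214
  after byte 3 (151): sum1=112, sum2=71
Checksum = sum2·256 + sum1 = 71·256 + 112 = 18288 = 0x4770.

4770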